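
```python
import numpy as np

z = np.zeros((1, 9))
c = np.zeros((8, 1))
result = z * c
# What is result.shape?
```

(8, 9)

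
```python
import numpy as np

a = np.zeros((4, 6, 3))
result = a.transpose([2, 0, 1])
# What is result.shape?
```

(3, 4, 6)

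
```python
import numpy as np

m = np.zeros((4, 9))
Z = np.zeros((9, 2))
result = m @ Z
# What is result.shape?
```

(4, 2)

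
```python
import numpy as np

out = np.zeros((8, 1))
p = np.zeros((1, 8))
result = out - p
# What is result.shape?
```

(8, 8)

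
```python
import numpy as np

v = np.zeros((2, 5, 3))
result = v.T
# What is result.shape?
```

(3, 5, 2)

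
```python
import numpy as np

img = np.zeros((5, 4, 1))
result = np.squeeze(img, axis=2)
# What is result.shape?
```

(5, 4)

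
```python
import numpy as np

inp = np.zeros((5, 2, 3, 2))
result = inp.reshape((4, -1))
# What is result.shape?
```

(4, 15)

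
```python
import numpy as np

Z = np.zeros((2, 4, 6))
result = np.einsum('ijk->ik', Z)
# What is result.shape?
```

(2, 6)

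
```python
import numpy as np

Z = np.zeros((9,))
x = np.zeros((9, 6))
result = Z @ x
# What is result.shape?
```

(6,)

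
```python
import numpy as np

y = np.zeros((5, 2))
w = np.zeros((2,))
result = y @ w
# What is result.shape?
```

(5,)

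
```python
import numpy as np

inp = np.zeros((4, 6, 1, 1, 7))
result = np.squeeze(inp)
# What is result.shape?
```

(4, 6, 7)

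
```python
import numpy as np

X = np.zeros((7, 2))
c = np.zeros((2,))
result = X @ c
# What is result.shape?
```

(7,)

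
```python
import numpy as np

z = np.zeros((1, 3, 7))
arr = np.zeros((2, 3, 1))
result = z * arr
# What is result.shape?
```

(2, 3, 7)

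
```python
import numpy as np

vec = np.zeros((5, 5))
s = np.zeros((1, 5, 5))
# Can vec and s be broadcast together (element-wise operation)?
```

Yes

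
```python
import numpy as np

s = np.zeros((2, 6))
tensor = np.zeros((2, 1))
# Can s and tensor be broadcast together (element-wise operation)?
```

Yes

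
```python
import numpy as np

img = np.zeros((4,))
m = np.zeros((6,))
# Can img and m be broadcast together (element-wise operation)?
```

No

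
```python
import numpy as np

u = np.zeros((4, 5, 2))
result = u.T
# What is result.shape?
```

(2, 5, 4)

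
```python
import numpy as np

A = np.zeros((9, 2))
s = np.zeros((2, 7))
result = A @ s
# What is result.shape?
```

(9, 7)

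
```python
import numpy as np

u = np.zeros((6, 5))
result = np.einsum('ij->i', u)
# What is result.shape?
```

(6,)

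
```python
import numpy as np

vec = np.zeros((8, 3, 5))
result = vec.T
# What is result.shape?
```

(5, 3, 8)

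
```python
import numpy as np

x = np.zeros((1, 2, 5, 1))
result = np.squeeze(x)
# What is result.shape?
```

(2, 5)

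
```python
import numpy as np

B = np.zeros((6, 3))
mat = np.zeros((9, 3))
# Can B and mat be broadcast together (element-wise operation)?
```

No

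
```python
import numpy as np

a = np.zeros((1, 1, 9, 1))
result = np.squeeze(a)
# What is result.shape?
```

(9,)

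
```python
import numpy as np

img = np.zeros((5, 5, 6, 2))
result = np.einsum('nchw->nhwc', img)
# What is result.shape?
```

(5, 6, 2, 5)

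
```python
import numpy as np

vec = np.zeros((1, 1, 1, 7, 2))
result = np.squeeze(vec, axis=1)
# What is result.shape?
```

(1, 1, 7, 2)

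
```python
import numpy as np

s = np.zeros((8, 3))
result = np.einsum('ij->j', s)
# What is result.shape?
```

(3,)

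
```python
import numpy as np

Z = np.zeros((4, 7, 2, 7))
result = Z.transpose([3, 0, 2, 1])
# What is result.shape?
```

(7, 4, 2, 7)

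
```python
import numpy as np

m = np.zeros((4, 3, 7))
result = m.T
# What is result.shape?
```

(7, 3, 4)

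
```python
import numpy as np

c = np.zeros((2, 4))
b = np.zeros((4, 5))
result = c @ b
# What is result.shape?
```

(2, 5)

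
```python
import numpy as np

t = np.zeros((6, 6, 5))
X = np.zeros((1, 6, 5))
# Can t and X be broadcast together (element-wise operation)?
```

Yes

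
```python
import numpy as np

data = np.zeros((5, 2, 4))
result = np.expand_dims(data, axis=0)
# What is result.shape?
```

(1, 5, 2, 4)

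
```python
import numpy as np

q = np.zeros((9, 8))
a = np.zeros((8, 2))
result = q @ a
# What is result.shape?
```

(9, 2)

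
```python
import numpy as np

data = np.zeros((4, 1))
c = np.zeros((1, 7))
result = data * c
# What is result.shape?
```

(4, 7)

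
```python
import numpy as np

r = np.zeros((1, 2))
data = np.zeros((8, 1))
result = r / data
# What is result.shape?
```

(8, 2)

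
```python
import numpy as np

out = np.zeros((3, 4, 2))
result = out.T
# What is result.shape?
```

(2, 4, 3)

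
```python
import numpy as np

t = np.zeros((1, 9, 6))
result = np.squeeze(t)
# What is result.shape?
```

(9, 6)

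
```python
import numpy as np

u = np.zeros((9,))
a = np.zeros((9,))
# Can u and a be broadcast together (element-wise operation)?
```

Yes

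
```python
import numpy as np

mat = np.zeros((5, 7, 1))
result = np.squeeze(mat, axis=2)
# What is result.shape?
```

(5, 7)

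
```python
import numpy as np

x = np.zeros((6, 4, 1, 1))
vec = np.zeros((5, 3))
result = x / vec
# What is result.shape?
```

(6, 4, 5, 3)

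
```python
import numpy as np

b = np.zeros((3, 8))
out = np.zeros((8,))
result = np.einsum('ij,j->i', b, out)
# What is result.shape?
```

(3,)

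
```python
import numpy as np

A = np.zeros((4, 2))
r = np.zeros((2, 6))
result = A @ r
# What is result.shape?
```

(4, 6)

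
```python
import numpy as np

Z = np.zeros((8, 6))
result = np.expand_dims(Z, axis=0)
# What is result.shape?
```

(1, 8, 6)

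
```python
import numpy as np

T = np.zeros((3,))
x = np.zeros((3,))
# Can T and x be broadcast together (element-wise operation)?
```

Yes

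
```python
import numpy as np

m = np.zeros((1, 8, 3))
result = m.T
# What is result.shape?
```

(3, 8, 1)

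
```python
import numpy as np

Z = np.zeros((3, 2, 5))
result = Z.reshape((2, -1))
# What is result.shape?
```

(2, 15)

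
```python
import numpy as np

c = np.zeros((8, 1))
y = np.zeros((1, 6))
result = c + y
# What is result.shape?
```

(8, 6)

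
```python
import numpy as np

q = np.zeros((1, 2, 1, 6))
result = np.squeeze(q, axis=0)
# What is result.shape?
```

(2, 1, 6)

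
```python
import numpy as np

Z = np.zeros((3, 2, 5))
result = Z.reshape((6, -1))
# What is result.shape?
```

(6, 5)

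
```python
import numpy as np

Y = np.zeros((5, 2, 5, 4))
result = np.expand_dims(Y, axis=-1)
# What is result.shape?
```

(5, 2, 5, 4, 1)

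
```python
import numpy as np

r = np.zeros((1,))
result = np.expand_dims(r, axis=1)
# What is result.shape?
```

(1, 1)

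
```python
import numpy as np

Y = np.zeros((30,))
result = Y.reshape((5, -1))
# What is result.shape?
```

(5, 6)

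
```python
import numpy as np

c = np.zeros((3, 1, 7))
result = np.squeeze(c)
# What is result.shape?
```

(3, 7)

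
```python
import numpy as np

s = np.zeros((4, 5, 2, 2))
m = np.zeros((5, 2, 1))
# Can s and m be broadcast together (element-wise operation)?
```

Yes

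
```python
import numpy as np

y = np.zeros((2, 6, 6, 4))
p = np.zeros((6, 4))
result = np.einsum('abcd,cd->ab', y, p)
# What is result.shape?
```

(2, 6)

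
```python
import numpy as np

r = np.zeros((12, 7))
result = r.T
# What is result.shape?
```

(7, 12)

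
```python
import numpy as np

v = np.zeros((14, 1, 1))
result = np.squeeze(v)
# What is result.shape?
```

(14,)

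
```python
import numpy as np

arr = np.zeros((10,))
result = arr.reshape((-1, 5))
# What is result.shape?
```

(2, 5)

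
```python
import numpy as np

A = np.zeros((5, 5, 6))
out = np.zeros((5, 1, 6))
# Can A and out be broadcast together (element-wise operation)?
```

Yes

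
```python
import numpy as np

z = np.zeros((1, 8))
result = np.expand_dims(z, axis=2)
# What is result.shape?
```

(1, 8, 1)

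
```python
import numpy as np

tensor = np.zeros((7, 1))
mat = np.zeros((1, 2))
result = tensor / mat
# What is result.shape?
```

(7, 2)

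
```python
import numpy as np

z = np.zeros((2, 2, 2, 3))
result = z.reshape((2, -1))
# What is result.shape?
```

(2, 12)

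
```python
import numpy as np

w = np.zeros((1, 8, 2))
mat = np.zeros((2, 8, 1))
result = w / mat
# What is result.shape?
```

(2, 8, 2)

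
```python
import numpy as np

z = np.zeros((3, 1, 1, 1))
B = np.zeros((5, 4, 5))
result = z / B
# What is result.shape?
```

(3, 5, 4, 5)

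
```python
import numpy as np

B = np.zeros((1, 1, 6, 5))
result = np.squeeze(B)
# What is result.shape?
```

(6, 5)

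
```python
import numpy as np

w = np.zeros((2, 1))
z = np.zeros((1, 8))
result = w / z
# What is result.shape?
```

(2, 8)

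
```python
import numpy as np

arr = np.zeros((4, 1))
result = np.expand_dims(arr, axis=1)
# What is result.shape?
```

(4, 1, 1)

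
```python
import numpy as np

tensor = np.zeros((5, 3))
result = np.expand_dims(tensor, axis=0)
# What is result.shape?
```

(1, 5, 3)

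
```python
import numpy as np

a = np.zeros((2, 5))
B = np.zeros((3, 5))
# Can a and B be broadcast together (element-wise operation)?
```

No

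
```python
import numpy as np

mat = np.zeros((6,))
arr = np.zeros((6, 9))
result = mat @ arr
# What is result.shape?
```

(9,)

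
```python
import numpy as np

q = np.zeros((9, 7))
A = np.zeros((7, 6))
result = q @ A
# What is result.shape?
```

(9, 6)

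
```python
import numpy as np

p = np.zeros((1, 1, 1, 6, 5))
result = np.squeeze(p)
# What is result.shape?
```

(6, 5)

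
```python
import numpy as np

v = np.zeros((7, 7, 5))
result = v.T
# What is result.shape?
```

(5, 7, 7)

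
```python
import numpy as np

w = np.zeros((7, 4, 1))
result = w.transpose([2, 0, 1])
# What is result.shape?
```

(1, 7, 4)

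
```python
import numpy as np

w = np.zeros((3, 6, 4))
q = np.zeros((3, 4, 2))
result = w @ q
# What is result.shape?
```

(3, 6, 2)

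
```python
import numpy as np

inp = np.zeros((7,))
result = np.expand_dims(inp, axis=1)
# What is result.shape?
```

(7, 1)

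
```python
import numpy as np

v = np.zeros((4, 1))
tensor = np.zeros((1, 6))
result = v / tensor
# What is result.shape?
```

(4, 6)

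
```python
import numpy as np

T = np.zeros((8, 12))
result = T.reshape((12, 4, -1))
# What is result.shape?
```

(12, 4, 2)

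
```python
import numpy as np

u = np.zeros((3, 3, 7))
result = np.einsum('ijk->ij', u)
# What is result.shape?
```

(3, 3)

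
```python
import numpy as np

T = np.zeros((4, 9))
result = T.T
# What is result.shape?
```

(9, 4)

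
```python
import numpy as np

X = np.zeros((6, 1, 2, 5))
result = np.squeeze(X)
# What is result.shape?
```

(6, 2, 5)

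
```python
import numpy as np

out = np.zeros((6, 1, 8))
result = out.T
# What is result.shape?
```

(8, 1, 6)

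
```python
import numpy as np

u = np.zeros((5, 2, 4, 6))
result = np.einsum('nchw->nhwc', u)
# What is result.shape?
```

(5, 4, 6, 2)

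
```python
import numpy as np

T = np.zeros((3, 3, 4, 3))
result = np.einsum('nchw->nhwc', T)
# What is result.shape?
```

(3, 4, 3, 3)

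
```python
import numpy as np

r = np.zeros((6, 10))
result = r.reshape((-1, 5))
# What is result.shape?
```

(12, 5)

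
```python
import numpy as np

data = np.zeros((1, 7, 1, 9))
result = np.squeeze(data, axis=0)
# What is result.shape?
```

(7, 1, 9)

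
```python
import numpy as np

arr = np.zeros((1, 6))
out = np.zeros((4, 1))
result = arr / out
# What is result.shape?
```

(4, 6)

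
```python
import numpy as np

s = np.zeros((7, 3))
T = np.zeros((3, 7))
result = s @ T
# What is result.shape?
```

(7, 7)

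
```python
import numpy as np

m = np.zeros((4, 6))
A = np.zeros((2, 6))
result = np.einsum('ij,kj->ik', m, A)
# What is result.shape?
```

(4, 2)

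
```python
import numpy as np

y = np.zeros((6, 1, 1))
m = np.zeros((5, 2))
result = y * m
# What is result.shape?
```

(6, 5, 2)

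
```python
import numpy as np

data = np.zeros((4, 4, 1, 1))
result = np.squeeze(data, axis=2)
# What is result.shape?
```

(4, 4, 1)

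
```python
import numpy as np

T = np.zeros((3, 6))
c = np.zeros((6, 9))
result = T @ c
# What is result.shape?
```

(3, 9)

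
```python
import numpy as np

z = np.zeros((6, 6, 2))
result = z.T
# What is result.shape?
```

(2, 6, 6)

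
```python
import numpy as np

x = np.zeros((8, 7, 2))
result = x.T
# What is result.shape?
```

(2, 7, 8)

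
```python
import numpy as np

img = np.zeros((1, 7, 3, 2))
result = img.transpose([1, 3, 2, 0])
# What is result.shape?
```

(7, 2, 3, 1)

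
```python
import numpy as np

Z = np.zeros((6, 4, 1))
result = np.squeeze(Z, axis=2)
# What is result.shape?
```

(6, 4)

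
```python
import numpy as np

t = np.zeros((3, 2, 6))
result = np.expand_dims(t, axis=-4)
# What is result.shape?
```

(1, 3, 2, 6)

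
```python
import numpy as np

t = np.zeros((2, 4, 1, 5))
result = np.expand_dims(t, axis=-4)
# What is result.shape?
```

(2, 1, 4, 1, 5)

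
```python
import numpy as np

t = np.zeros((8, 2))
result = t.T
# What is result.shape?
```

(2, 8)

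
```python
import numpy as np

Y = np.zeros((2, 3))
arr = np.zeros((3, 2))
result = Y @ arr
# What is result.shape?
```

(2, 2)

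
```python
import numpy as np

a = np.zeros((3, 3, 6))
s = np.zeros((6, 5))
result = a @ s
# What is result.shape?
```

(3, 3, 5)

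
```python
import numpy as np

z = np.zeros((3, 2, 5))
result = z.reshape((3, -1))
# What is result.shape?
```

(3, 10)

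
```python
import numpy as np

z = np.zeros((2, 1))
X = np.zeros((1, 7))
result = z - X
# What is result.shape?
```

(2, 7)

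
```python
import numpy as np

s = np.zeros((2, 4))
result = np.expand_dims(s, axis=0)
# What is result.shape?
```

(1, 2, 4)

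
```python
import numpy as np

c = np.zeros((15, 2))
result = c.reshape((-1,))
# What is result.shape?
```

(30,)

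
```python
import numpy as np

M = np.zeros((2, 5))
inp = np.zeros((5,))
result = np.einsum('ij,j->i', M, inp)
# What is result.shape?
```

(2,)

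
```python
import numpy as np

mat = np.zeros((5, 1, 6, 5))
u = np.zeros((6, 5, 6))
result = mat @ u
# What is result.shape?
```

(5, 6, 6, 6)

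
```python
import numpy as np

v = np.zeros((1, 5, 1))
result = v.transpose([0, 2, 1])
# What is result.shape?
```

(1, 1, 5)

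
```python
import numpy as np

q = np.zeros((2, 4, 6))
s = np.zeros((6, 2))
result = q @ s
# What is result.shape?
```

(2, 4, 2)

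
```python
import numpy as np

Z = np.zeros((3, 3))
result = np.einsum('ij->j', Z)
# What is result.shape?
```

(3,)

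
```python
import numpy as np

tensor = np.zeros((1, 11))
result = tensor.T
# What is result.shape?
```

(11, 1)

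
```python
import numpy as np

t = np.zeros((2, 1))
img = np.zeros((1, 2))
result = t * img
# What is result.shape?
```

(2, 2)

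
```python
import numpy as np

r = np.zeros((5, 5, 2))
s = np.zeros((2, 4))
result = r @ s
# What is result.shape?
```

(5, 5, 4)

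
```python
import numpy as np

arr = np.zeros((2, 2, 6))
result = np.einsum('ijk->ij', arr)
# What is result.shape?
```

(2, 2)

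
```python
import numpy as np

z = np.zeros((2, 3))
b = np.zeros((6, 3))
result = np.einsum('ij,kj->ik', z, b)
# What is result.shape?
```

(2, 6)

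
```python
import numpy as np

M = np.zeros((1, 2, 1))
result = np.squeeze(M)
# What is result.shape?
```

(2,)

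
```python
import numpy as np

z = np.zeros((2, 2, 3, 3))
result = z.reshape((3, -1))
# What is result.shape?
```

(3, 12)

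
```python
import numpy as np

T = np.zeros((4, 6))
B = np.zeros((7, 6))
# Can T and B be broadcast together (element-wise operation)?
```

No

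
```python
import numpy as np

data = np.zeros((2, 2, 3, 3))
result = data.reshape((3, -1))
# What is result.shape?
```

(3, 12)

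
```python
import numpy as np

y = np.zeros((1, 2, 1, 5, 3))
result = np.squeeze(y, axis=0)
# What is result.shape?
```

(2, 1, 5, 3)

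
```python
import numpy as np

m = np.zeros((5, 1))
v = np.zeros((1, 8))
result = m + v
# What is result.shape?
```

(5, 8)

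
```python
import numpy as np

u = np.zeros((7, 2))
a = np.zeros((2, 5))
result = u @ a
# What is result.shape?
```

(7, 5)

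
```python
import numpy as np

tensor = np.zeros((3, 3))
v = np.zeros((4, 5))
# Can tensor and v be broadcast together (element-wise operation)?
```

No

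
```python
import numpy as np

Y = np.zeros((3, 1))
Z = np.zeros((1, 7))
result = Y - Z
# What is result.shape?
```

(3, 7)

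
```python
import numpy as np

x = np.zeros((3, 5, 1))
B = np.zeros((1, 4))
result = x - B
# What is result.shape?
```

(3, 5, 4)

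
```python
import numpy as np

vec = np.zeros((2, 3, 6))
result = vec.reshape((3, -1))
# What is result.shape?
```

(3, 12)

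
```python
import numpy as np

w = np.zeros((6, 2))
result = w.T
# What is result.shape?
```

(2, 6)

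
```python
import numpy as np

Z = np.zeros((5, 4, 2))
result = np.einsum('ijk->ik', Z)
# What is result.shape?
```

(5, 2)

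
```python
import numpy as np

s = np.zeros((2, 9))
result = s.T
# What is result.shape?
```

(9, 2)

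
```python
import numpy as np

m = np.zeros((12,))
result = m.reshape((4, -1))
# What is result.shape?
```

(4, 3)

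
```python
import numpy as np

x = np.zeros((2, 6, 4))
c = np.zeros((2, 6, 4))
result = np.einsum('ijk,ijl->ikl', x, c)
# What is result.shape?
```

(2, 4, 4)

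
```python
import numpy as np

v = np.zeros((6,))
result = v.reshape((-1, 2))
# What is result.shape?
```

(3, 2)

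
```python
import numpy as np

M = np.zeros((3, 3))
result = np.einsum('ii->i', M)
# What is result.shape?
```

(3,)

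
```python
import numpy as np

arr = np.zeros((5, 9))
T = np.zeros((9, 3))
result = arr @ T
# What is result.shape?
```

(5, 3)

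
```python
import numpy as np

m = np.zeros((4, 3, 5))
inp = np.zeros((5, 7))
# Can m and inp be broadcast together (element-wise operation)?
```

No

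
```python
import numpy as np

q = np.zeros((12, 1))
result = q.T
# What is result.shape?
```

(1, 12)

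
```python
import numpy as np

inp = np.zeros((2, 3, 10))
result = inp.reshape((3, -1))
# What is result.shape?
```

(3, 20)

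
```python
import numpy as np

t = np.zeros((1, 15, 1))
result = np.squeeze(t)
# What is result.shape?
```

(15,)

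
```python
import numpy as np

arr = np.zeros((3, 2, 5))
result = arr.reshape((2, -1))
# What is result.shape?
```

(2, 15)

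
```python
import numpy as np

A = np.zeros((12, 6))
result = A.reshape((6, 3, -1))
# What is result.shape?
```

(6, 3, 4)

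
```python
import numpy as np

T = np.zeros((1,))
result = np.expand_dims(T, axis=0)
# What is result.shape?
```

(1, 1)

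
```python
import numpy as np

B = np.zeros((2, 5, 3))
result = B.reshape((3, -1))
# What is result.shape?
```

(3, 10)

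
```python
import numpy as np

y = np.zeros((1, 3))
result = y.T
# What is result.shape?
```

(3, 1)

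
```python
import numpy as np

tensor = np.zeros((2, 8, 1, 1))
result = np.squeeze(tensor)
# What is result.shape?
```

(2, 8)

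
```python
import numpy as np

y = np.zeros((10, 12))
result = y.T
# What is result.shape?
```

(12, 10)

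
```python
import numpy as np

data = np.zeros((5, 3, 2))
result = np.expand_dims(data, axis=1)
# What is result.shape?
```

(5, 1, 3, 2)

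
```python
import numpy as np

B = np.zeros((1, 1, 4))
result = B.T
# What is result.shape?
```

(4, 1, 1)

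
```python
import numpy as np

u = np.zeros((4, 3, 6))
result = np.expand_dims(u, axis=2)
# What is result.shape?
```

(4, 3, 1, 6)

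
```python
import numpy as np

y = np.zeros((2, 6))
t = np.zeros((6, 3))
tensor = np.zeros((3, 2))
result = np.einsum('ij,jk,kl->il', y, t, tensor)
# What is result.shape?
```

(2, 2)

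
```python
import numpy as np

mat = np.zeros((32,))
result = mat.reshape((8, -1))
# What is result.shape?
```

(8, 4)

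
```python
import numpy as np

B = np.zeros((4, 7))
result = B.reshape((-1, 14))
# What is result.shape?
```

(2, 14)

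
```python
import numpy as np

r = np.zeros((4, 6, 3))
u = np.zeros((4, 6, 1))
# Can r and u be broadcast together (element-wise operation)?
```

Yes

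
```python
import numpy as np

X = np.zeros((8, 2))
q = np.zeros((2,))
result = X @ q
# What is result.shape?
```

(8,)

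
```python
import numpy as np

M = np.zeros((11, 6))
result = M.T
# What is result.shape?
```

(6, 11)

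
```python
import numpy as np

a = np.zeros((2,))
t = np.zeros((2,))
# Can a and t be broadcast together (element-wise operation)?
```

Yes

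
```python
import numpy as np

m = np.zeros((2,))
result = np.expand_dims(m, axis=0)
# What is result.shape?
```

(1, 2)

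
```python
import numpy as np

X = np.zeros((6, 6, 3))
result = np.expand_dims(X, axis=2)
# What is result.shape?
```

(6, 6, 1, 3)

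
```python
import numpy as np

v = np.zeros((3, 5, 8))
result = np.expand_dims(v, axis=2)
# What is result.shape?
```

(3, 5, 1, 8)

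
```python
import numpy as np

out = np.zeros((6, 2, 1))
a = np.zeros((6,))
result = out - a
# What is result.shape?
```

(6, 2, 6)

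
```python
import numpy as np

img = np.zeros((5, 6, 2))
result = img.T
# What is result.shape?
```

(2, 6, 5)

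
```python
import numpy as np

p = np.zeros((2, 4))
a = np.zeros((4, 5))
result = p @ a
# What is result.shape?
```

(2, 5)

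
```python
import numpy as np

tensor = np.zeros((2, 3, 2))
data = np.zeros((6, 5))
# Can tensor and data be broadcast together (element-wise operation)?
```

No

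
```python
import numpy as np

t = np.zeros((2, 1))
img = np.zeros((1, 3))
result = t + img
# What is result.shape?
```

(2, 3)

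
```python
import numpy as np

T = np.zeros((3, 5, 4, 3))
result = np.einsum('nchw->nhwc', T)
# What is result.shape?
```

(3, 4, 3, 5)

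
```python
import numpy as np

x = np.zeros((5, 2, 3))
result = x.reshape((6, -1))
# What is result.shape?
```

(6, 5)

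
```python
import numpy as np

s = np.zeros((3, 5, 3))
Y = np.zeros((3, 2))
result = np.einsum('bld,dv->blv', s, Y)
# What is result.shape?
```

(3, 5, 2)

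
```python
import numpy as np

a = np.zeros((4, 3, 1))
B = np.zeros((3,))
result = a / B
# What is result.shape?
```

(4, 3, 3)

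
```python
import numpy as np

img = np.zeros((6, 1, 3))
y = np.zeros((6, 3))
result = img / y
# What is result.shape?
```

(6, 6, 3)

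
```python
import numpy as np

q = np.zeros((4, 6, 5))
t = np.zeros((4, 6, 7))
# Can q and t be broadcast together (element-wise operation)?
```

No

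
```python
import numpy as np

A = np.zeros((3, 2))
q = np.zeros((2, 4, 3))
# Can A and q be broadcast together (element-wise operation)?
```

No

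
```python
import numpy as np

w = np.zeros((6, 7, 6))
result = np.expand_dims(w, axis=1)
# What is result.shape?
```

(6, 1, 7, 6)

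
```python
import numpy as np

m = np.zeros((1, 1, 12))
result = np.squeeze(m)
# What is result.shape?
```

(12,)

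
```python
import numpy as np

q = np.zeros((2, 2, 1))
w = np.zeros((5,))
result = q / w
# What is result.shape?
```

(2, 2, 5)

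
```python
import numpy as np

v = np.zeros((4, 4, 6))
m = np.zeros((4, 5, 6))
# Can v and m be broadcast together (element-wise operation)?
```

No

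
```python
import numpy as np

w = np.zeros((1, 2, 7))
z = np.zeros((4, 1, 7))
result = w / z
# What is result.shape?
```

(4, 2, 7)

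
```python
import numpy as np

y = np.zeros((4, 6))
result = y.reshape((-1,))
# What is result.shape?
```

(24,)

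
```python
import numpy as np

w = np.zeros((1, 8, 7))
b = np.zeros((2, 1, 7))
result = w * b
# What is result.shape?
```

(2, 8, 7)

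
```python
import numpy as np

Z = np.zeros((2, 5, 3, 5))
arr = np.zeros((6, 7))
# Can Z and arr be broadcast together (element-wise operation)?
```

No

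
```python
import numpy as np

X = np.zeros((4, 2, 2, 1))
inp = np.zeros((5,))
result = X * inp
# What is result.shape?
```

(4, 2, 2, 5)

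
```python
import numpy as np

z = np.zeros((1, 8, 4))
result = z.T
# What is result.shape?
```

(4, 8, 1)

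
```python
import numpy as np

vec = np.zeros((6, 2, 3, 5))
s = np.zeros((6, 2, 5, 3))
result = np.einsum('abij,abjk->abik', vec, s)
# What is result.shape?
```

(6, 2, 3, 3)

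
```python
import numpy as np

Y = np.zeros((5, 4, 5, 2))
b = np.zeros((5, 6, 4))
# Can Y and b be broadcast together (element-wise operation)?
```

No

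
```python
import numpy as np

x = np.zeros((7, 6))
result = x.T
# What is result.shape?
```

(6, 7)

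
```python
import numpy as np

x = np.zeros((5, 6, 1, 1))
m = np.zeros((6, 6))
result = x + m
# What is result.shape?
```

(5, 6, 6, 6)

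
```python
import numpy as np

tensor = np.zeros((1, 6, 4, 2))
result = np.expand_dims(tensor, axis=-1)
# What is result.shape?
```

(1, 6, 4, 2, 1)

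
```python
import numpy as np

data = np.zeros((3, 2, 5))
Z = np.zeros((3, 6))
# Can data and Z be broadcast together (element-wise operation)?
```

No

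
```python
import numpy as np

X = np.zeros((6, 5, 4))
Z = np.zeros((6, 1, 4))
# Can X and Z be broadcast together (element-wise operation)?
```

Yes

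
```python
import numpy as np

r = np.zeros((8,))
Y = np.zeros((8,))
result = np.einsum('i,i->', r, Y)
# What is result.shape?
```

()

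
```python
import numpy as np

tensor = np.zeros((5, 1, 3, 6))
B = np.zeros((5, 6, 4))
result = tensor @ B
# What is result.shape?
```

(5, 5, 3, 4)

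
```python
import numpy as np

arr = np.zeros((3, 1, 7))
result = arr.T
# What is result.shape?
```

(7, 1, 3)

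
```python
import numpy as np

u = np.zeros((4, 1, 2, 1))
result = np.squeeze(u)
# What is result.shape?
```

(4, 2)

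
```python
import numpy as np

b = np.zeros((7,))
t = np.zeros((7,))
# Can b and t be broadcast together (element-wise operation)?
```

Yes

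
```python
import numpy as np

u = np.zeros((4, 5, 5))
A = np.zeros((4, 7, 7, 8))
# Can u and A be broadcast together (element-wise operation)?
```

No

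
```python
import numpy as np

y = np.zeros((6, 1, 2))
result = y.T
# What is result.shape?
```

(2, 1, 6)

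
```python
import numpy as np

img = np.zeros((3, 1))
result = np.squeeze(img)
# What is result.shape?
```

(3,)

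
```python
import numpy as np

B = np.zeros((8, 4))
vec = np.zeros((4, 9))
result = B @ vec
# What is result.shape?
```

(8, 9)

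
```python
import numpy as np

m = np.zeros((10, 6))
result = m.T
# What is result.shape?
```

(6, 10)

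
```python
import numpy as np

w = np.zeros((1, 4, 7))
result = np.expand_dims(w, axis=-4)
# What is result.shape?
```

(1, 1, 4, 7)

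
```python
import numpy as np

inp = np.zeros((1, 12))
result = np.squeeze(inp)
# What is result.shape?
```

(12,)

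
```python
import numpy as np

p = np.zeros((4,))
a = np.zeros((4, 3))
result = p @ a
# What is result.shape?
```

(3,)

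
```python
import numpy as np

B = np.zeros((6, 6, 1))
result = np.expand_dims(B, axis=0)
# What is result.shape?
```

(1, 6, 6, 1)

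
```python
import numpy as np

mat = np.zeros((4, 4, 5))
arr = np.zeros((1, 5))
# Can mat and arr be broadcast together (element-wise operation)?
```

Yes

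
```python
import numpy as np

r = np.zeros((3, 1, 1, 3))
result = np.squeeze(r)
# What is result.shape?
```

(3, 3)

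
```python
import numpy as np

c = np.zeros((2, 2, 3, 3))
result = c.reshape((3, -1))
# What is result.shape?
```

(3, 12)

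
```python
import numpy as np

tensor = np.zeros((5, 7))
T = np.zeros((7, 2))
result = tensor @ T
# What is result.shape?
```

(5, 2)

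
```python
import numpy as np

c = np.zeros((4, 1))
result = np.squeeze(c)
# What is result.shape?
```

(4,)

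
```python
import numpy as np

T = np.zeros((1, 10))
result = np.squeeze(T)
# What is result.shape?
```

(10,)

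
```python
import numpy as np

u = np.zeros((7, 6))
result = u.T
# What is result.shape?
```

(6, 7)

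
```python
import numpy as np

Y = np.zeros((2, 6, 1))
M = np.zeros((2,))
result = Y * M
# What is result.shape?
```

(2, 6, 2)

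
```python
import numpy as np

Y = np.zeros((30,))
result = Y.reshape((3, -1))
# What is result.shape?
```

(3, 10)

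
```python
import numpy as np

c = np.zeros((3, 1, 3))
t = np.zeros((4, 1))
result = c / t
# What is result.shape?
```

(3, 4, 3)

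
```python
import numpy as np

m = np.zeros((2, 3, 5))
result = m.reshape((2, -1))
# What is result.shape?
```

(2, 15)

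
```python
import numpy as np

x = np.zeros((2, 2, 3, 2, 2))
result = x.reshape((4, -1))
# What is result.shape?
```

(4, 12)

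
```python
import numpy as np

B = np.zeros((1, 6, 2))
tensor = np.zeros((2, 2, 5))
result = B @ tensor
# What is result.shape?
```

(2, 6, 5)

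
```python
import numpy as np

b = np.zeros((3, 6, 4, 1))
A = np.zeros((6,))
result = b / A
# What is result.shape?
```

(3, 6, 4, 6)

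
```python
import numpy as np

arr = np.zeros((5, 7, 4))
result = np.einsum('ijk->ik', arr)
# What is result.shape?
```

(5, 4)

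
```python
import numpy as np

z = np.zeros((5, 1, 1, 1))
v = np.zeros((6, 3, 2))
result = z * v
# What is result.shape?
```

(5, 6, 3, 2)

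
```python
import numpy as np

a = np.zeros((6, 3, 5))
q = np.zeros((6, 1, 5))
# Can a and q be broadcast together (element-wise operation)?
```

Yes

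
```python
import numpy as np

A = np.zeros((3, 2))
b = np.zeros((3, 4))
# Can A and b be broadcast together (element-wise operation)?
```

No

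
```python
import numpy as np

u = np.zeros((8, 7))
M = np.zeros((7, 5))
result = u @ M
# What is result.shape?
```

(8, 5)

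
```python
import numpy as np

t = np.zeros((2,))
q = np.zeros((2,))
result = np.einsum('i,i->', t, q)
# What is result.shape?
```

()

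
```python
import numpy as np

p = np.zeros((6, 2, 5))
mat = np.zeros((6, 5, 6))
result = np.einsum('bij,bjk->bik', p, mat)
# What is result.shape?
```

(6, 2, 6)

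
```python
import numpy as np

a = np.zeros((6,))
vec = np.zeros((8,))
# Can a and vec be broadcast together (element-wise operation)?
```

No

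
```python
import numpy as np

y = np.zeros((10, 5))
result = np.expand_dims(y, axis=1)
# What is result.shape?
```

(10, 1, 5)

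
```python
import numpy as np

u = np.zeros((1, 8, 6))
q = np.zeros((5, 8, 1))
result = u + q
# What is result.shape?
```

(5, 8, 6)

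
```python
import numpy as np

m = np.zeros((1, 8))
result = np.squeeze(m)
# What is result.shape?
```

(8,)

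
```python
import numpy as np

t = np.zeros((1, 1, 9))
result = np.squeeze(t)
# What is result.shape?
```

(9,)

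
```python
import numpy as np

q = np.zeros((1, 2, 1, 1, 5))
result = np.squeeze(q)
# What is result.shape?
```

(2, 5)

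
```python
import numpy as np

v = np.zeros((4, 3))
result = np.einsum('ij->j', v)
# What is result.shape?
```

(3,)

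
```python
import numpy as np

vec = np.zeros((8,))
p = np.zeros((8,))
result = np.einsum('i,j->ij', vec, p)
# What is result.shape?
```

(8, 8)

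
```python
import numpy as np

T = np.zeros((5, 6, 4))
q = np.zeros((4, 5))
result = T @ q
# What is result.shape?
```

(5, 6, 5)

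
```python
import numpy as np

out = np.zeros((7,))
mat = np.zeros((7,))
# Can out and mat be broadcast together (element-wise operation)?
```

Yes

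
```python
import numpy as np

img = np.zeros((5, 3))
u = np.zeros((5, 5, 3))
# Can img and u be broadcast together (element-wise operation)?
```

Yes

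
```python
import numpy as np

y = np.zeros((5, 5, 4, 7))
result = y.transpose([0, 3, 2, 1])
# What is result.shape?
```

(5, 7, 4, 5)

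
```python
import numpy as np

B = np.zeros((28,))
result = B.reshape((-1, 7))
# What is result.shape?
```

(4, 7)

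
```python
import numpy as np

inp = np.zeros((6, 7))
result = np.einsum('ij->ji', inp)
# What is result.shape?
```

(7, 6)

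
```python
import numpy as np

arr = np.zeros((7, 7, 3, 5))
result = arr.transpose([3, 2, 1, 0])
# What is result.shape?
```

(5, 3, 7, 7)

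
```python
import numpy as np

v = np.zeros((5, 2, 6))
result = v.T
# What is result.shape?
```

(6, 2, 5)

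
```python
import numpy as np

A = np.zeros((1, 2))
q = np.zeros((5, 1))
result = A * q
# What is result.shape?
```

(5, 2)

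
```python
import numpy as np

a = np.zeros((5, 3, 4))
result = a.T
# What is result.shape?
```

(4, 3, 5)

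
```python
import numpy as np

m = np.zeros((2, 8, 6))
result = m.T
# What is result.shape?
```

(6, 8, 2)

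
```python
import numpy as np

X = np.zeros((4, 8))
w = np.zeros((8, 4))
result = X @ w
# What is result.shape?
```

(4, 4)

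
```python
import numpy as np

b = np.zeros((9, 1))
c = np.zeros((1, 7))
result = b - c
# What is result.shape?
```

(9, 7)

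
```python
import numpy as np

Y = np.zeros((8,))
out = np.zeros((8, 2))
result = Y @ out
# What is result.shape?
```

(2,)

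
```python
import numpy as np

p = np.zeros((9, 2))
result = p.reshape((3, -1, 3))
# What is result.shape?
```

(3, 2, 3)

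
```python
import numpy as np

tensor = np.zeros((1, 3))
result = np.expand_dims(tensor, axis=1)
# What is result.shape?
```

(1, 1, 3)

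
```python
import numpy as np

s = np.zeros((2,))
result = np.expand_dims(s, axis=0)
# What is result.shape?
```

(1, 2)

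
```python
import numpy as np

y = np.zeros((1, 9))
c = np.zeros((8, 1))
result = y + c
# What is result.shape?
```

(8, 9)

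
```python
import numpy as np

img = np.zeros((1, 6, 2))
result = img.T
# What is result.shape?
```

(2, 6, 1)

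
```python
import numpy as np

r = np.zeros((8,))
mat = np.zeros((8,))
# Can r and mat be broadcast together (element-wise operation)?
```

Yes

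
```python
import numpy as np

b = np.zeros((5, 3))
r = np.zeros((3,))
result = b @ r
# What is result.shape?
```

(5,)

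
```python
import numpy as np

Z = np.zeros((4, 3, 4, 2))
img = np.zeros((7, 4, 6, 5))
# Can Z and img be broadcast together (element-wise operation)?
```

No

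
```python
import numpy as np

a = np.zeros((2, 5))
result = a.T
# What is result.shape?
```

(5, 2)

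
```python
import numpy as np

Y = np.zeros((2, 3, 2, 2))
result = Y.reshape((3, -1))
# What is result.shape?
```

(3, 8)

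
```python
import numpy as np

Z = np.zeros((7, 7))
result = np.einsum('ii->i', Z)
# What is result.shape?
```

(7,)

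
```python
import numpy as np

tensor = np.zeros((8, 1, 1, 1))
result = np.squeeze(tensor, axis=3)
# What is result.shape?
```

(8, 1, 1)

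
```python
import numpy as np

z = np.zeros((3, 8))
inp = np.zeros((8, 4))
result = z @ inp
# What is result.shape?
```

(3, 4)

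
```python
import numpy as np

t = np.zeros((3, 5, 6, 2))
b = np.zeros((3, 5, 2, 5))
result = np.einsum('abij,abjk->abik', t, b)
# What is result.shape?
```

(3, 5, 6, 5)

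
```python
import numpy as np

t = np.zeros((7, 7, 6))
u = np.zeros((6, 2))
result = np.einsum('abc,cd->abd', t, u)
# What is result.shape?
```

(7, 7, 2)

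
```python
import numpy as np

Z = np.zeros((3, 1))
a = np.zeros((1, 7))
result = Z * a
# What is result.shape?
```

(3, 7)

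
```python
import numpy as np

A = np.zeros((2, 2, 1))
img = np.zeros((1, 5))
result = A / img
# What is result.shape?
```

(2, 2, 5)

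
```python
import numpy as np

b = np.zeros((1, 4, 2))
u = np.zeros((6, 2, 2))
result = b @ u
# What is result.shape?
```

(6, 4, 2)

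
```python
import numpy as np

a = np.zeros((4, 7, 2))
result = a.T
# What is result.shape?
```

(2, 7, 4)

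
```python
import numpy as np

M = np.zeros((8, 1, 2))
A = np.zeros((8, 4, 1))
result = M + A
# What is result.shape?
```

(8, 4, 2)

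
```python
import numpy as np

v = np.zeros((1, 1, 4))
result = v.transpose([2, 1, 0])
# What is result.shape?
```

(4, 1, 1)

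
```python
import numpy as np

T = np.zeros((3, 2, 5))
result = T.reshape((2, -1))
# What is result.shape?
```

(2, 15)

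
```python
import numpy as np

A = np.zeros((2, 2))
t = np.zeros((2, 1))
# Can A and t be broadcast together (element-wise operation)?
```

Yes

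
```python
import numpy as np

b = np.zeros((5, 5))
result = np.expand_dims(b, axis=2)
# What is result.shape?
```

(5, 5, 1)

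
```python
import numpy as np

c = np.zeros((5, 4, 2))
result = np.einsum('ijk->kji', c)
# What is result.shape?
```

(2, 4, 5)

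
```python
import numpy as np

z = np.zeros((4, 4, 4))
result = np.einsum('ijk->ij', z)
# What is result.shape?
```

(4, 4)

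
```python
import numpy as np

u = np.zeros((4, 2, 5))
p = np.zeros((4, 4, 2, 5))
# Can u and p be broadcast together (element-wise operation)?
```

Yes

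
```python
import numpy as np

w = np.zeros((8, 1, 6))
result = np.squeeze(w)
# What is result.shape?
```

(8, 6)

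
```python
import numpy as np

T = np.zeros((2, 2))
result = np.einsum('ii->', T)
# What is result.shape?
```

()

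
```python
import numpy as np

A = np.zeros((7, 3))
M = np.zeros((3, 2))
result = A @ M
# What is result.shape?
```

(7, 2)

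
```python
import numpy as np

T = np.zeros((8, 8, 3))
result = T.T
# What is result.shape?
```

(3, 8, 8)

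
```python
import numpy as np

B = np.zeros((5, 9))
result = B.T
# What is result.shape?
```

(9, 5)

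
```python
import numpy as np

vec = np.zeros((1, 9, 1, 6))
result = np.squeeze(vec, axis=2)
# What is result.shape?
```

(1, 9, 6)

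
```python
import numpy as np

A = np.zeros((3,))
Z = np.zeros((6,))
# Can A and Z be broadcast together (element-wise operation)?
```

No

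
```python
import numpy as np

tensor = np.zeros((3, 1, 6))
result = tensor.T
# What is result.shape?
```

(6, 1, 3)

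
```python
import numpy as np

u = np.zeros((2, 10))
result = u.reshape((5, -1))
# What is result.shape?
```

(5, 4)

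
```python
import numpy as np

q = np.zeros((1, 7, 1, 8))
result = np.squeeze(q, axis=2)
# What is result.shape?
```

(1, 7, 8)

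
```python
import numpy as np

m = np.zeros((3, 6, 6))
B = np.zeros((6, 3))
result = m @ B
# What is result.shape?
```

(3, 6, 3)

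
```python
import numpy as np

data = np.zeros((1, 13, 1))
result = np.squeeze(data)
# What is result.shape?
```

(13,)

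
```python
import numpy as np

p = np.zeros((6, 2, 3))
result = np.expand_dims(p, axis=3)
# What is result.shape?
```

(6, 2, 3, 1)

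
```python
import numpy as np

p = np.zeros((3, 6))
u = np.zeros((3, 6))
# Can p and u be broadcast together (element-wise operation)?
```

Yes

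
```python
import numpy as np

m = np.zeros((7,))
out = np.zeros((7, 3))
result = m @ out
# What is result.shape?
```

(3,)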